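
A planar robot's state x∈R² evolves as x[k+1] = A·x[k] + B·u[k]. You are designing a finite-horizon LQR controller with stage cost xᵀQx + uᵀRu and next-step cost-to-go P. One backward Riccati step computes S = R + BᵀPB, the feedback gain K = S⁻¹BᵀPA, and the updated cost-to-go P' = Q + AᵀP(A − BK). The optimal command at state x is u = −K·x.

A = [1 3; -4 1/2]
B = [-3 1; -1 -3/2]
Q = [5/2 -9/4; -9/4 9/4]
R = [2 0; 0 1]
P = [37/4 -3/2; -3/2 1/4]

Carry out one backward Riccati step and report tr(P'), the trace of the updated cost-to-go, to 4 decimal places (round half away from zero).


6.8313

BᵀP = [-26.2500 4.2500; 11.5000 -1.8750]
S = R + BᵀPB = [2 0; 0 1] + [74.5000 -32.6250; -32.6250 14.3125] = [76.5000 -32.6250; -32.6250 15.3125]
BᵀPA = [-43.2500 -76.6250; 19.0000 33.5625]
K = S⁻¹·BᵀPA = [-0.3961 -0.7321; 0.3968 0.6321]
A−BK = [-0.5852 0.1717; -3.8008 0.7160]
AᵀP(A−BK) = [0.5779 0.8284; 0.8284 1.5034]
P' = Q + AᵀP(A−BK) = [3.0779 -1.4216; -1.4216 3.7534]
tr(P') = 6.8313


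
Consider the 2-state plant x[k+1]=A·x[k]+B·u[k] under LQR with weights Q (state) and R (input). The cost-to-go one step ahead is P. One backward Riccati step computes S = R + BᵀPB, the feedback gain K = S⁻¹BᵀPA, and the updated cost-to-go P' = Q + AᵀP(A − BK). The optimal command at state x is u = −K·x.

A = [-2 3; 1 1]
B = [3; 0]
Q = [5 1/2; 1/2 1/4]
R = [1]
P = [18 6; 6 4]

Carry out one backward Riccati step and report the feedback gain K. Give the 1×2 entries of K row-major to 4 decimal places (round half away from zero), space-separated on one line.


BᵀP = [54.0000 18.0000]
S = R + BᵀPB = [1] + [162.0000] = [163.0000]
BᵀPA = [-90.0000 180.0000]
K = S⁻¹·BᵀPA = [-0.5521 1.1043]
A−BK = [-0.3436 -0.3129; 1.0000 1.0000]
AᵀP(A−BK) = [2.3067 1.3865; 1.3865 3.2270]
P' = Q + AᵀP(A−BK) = [7.3067 1.8865; 1.8865 3.4770]
tr(P') = 10.7837

-0.5521 1.1043


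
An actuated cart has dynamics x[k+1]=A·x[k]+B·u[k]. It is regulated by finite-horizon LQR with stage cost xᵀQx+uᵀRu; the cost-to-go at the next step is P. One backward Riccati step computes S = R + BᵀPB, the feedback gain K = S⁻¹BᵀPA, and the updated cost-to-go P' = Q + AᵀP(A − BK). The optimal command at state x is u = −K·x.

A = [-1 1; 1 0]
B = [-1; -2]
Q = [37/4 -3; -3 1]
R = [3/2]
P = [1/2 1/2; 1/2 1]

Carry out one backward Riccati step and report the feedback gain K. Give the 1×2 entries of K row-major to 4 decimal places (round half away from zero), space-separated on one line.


BᵀP = [-1.5000 -2.5000]
S = R + BᵀPB = [3/2] + [6.5000] = [8.0000]
BᵀPA = [-1.0000 -1.5000]
K = S⁻¹·BᵀPA = [-0.1250 -0.1875]
A−BK = [-1.1250 0.8125; 0.7500 -0.3750]
AᵀP(A−BK) = [0.3750 -0.1875; -0.1875 0.2188]
P' = Q + AᵀP(A−BK) = [9.6250 -3.1875; -3.1875 1.2188]
tr(P') = 10.8438

-0.1250 -0.1875


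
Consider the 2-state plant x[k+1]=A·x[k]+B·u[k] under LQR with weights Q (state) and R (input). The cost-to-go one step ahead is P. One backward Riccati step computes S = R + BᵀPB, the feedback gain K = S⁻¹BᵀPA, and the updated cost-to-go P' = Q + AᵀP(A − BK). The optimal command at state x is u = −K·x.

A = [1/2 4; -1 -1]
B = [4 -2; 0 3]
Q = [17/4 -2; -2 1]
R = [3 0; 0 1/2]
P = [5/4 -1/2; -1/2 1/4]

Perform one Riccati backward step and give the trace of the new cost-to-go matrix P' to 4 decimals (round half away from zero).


BᵀP = [5.0000 -2.0000; -4.0000 1.7500]
S = R + BᵀPB = [3 0; 0 1/2] + [20.0000 -16.0000; -16.0000 13.2500] = [23.0000 -16.0000; -16.0000 13.7500]
BᵀPA = [4.5000 22.0000; -3.7500 -17.7500]
K = S⁻¹·BᵀPA = [0.0311 0.3071; -0.2365 -0.9336]
A−BK = [-0.0975 0.9046; -0.2905 1.8008]
AᵀP(A−BK) = [0.0355 0.1172; 0.1172 0.9232]
P' = Q + AᵀP(A−BK) = [4.2855 -1.8828; -1.8828 1.9232]
tr(P') = 6.2088

6.2088


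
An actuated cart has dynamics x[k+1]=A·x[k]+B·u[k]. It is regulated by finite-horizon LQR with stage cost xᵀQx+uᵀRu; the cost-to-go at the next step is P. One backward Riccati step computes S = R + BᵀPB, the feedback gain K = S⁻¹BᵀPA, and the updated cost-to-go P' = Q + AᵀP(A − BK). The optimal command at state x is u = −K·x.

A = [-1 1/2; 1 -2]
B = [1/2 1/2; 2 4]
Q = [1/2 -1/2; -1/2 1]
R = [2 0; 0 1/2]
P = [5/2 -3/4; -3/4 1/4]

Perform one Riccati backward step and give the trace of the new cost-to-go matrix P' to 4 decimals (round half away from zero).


BᵀP = [-0.2500 0.1250; -1.7500 0.6250]
S = R + BᵀPB = [2 0; 0 1/2] + [0.1250 0.3750; 0.3750 1.6250] = [2.1250 0.3750; 0.3750 2.1250]
BᵀPA = [0.3750 -0.3750; 2.3750 -2.1250]
K = S⁻¹·BᵀPA = [-0.0214 0.0000; 1.1214 -1.0000]
A−BK = [-1.5500 1.0000; -3.4429 2.0000]
AᵀP(A−BK) = [1.5946 -1.2500; -1.2500 1.0000]
P' = Q + AᵀP(A−BK) = [2.0946 -1.7500; -1.7500 2.0000]
tr(P') = 4.0946

4.0946


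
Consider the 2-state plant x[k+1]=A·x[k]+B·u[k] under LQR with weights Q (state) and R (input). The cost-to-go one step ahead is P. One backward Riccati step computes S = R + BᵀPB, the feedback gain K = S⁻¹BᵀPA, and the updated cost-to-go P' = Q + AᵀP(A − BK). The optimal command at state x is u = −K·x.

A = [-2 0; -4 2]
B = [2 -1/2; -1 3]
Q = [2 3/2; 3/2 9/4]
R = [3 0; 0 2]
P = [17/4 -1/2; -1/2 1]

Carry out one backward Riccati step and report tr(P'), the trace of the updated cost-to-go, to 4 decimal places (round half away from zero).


BᵀP = [9.0000 -2.0000; -3.6250 3.2500]
S = R + BᵀPB = [3 0; 0 2] + [20.0000 -10.5000; -10.5000 11.5625] = [23.0000 -10.5000; -10.5000 13.5625]
BᵀPA = [-10.0000 -4.0000; -5.7500 6.5000]
K = S⁻¹·BᵀPA = [-0.9718 0.0694; -1.1763 0.5330]
A−BK = [-0.6446 0.1277; -1.4428 0.4704]
AᵀP(A−BK) = [8.5181 -2.2411; -2.2411 0.8131]
P' = Q + AᵀP(A−BK) = [10.5181 -0.7411; -0.7411 3.0631]
tr(P') = 13.5813

13.5813


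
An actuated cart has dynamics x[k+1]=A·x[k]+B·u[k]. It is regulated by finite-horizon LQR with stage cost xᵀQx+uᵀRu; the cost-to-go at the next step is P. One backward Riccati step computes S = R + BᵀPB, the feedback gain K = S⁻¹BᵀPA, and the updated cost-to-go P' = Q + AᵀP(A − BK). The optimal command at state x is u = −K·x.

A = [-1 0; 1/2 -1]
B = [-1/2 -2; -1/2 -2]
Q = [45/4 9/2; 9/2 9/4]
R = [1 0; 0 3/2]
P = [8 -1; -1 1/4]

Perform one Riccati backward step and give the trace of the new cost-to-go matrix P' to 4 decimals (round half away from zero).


14.4772

BᵀP = [-3.5000 0.3750; -14.0000 1.5000]
S = R + BᵀPB = [1 0; 0 3/2] + [1.5625 6.2500; 6.2500 25.0000] = [2.5625 6.2500; 6.2500 26.5000]
BᵀPA = [3.6875 -0.3750; 14.7500 -1.5000]
K = S⁻¹·BᵀPA = [0.1918 -0.0195; 0.5114 -0.0520]
A−BK = [0.1186 -0.1138; 1.6186 -1.1138]
AᵀP(A−BK) = [0.8126 -0.2860; -0.2860 0.1647]
P' = Q + AᵀP(A−BK) = [12.0626 4.2140; 4.2140 2.4147]
tr(P') = 14.4772


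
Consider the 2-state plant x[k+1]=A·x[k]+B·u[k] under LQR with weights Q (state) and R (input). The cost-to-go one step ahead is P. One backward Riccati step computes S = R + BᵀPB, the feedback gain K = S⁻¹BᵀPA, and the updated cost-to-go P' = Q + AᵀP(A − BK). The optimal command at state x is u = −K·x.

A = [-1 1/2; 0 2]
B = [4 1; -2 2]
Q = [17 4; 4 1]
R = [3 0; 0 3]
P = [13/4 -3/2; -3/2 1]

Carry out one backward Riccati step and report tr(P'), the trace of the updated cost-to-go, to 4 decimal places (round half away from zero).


18.8946

BᵀP = [16.0000 -8.0000; 0.2500 0.5000]
S = R + BᵀPB = [3 0; 0 3] + [80.0000 0.0000; 0.0000 1.2500] = [83.0000 0.0000; 0.0000 4.2500]
BᵀPA = [-16.0000 -8.0000; -0.2500 1.1250]
K = S⁻¹·BᵀPA = [-0.1928 -0.0964; -0.0588 0.2647]
A−BK = [-0.1701 0.6208; -0.2679 1.2778]
AᵀP(A−BK) = [0.1510 -0.1010; -0.1010 0.7436]
P' = Q + AᵀP(A−BK) = [17.1510 3.8990; 3.8990 1.7436]
tr(P') = 18.8946


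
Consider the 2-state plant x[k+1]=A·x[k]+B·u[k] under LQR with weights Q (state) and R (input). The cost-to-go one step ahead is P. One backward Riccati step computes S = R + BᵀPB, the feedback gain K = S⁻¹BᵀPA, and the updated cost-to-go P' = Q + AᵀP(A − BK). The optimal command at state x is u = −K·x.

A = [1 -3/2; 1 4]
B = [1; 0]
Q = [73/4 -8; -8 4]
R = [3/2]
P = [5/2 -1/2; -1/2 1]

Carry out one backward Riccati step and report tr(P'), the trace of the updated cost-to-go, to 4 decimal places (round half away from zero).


43.1094

BᵀP = [2.5000 -0.5000]
S = R + BᵀPB = [3/2] + [2.5000] = [4.0000]
BᵀPA = [2.0000 -5.7500]
K = S⁻¹·BᵀPA = [0.5000 -1.4375]
A−BK = [0.5000 -0.0625; 1.0000 4.0000]
AᵀP(A−BK) = [1.5000 1.8750; 1.8750 19.3594]
P' = Q + AᵀP(A−BK) = [19.7500 -6.1250; -6.1250 23.3594]
tr(P') = 43.1094


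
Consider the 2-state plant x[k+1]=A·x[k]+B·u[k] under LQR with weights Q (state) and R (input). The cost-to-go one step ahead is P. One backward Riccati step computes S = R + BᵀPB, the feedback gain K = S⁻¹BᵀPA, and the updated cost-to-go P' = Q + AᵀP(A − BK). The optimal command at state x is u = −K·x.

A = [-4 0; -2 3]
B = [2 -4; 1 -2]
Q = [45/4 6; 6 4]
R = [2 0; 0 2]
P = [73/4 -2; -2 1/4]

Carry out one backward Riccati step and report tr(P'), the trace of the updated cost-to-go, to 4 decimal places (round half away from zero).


BᵀP = [34.5000 -3.7500; -69.0000 7.5000]
S = R + BᵀPB = [2 0; 0 2] + [65.2500 -130.5000; -130.5000 261.0000] = [67.2500 -130.5000; -130.5000 263.0000]
BᵀPA = [-130.5000 -11.2500; 261.0000 22.5000]
K = S⁻¹·BᵀPA = [-0.3976 -0.0343; 0.7951 0.0685]
A−BK = [-0.0244 0.3427; -0.0122 3.1714]
AᵀP(A−BK) = [1.5903 0.1371; 0.1371 0.3222]
P' = Q + AᵀP(A−BK) = [12.8403 6.1371; 6.1371 4.3222]
tr(P') = 17.1624

17.1624


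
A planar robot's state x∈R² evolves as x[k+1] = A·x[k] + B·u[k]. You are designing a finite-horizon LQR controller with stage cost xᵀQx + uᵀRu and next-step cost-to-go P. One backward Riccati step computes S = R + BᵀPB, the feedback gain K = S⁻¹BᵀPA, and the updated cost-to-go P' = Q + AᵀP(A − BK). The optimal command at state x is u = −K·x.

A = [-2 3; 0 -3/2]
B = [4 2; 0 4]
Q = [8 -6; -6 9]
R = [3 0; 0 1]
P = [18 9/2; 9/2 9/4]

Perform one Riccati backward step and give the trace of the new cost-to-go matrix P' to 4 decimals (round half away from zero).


20.1391

BᵀP = [72.0000 18.0000; 54.0000 18.0000]
S = R + BᵀPB = [3 0; 0 1] + [288.0000 216.0000; 216.0000 180.0000] = [291.0000 216.0000; 216.0000 181.0000]
BᵀPA = [-144.0000 189.0000; -108.0000 135.0000]
K = S⁻¹·BᵀPA = [-0.4549 0.8394; -0.0539 -0.2559]
A−BK = [-0.0728 0.1541; 0.2155 -0.4766]
AᵀP(A−BK) = [0.6823 -1.2591; -1.2591 2.4568]
P' = Q + AᵀP(A−BK) = [8.6823 -7.2591; -7.2591 11.4568]
tr(P') = 20.1391


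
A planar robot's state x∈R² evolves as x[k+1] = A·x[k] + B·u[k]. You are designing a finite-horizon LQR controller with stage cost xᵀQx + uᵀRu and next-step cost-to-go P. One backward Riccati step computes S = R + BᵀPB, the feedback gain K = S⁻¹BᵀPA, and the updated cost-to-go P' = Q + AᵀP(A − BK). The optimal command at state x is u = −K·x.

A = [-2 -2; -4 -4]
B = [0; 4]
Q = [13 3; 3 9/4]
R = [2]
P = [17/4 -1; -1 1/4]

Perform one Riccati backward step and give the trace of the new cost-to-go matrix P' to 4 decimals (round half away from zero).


BᵀP = [-4.0000 1.0000]
S = R + BᵀPB = [2] + [4.0000] = [6.0000]
BᵀPA = [4.0000 4.0000]
K = S⁻¹·BᵀPA = [0.6667 0.6667]
A−BK = [-2.0000 -2.0000; -6.6667 -6.6667]
AᵀP(A−BK) = [2.3333 2.3333; 2.3333 2.3333]
P' = Q + AᵀP(A−BK) = [15.3333 5.3333; 5.3333 4.5833]
tr(P') = 19.9167

19.9167


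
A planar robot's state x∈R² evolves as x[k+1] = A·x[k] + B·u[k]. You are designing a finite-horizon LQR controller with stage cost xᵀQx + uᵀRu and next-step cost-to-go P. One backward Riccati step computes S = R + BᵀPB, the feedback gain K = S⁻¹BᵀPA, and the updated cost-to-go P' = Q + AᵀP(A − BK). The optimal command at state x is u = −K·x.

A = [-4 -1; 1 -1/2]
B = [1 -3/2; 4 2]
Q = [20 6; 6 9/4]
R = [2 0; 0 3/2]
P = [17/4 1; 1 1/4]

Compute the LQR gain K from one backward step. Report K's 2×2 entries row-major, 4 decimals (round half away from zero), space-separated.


BᵀP = [8.2500 2.0000; -4.3750 -1.0000]
S = R + BᵀPB = [2 0; 0 3/2] + [16.2500 -8.3750; -8.3750 4.5625] = [18.2500 -8.3750; -8.3750 6.0625]
BᵀPA = [-31.0000 -9.2500; 16.5000 4.8750]
K = S⁻¹·BᵀPA = [-1.2284 -0.3765; 1.0247 0.2840]
A−BK = [-1.2346 -0.1975; 3.8642 0.4383]
AᵀP(A−BK) = [5.2623 1.5170; 1.5170 0.4452]
P' = Q + AᵀP(A−BK) = [25.2623 7.5170; 7.5170 2.6952]
tr(P') = 27.9576

-1.2284 -0.3765 1.0247 0.2840


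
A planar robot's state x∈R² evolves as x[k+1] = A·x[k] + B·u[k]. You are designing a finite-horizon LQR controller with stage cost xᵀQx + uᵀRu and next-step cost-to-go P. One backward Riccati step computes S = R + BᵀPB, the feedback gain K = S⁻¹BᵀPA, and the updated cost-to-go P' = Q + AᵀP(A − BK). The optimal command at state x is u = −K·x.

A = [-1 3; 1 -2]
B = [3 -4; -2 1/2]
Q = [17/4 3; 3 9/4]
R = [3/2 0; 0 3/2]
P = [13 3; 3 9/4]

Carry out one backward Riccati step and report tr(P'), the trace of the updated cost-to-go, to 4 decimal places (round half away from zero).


BᵀP = [33.0000 4.5000; -50.5000 -10.8750]
S = R + BᵀPB = [3/2 0; 0 3/2] + [90.0000 -129.7500; -129.7500 196.5625] = [91.5000 -129.7500; -129.7500 198.0625]
BᵀPA = [-28.5000 90.0000; 39.6250 -129.7500]
K = S⁻¹·BᵀPA = [-0.3910 0.7693; -0.0561 -0.1511]
A−BK = [-0.0513 0.0876; 0.2461 -0.3859]
AᵀP(A−BK) = [0.3287 -0.5865; -0.5865 1.1539]
P' = Q + AᵀP(A−BK) = [4.5787 2.4135; 2.4135 3.4039]
tr(P') = 7.9826

7.9826


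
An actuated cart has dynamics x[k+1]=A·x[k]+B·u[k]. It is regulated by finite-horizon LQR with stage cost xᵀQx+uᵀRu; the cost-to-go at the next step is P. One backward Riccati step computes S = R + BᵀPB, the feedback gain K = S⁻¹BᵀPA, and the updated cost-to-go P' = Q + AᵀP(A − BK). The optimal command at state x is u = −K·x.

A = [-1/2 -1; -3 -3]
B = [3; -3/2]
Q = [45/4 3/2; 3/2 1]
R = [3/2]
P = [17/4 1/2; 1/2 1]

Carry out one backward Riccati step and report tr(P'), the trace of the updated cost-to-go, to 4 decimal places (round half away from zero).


BᵀP = [12.0000 0.0000]
S = R + BᵀPB = [3/2] + [36.0000] = [37.5000]
BᵀPA = [-6.0000 -12.0000]
K = S⁻¹·BᵀPA = [-0.1600 -0.3200]
A−BK = [-0.0200 -0.0400; -3.2400 -3.4800]
AᵀP(A−BK) = [10.6025 11.4550; 11.4550 12.4100]
P' = Q + AᵀP(A−BK) = [21.8525 12.9550; 12.9550 13.4100]
tr(P') = 35.2625

35.2625


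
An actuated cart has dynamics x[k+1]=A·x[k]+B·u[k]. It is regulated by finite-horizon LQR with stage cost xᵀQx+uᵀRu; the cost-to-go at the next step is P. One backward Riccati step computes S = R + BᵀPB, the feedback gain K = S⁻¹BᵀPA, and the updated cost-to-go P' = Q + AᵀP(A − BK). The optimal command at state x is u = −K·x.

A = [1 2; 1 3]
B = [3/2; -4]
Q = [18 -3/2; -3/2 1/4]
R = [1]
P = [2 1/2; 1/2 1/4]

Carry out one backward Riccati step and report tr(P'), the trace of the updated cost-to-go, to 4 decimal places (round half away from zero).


37.1429

BᵀP = [1.0000 -0.2500]
S = R + BᵀPB = [1] + [2.5000] = [3.5000]
BᵀPA = [0.7500 1.2500]
K = S⁻¹·BᵀPA = [0.2143 0.3571]
A−BK = [0.6786 1.4643; 1.8571 4.4286]
AᵀP(A−BK) = [3.0893 6.9821; 6.9821 15.8036]
P' = Q + AᵀP(A−BK) = [21.0893 5.4821; 5.4821 16.0536]
tr(P') = 37.1429


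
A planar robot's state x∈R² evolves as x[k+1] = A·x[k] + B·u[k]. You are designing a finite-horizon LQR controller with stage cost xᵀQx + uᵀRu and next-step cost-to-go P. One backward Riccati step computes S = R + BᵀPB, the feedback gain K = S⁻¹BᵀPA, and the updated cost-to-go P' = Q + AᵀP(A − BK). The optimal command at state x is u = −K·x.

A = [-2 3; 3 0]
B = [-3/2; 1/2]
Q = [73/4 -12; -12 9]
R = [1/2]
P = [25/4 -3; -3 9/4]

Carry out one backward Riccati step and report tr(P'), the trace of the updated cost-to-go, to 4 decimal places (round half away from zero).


BᵀP = [-10.8750 5.6250]
S = R + BᵀPB = [1/2] + [19.1250] = [19.6250]
BᵀPA = [38.6250 -32.6250]
K = S⁻¹·BᵀPA = [1.9682 -1.6624]
A−BK = [0.9522 0.5064; 2.0159 0.8312]
AᵀP(A−BK) = [5.2301 -0.2890; -0.2890 2.0135]
P' = Q + AᵀP(A−BK) = [23.4801 -12.2890; -12.2890 11.0135]
tr(P') = 34.4936

34.4936


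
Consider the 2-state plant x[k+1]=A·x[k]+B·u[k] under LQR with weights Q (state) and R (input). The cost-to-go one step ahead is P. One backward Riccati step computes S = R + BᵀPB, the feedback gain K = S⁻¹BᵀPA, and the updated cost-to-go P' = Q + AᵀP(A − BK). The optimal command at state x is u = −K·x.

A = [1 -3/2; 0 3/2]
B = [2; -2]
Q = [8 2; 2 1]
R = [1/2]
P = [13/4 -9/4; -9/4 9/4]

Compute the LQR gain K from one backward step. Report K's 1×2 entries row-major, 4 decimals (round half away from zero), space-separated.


0.2716 -0.7407

BᵀP = [11.0000 -9.0000]
S = R + BᵀPB = [1/2] + [40.0000] = [40.5000]
BᵀPA = [11.0000 -30.0000]
K = S⁻¹·BᵀPA = [0.2716 -0.7407]
A−BK = [0.4568 -0.0185; 0.5432 0.0185]
AᵀP(A−BK) = [0.2623 -0.1019; -0.1019 0.2778]
P' = Q + AᵀP(A−BK) = [8.2623 1.8981; 1.8981 1.2778]
tr(P') = 9.5401


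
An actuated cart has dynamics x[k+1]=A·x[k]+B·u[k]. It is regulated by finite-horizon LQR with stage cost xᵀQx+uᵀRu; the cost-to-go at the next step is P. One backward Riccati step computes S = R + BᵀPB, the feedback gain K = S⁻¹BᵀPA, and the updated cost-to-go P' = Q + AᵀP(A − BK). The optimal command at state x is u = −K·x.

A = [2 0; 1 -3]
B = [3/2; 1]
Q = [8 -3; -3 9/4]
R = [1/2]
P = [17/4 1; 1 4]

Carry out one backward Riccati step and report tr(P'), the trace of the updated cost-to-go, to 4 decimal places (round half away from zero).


31.2610

BᵀP = [7.3750 5.5000]
S = R + BᵀPB = [1/2] + [16.5625] = [17.0625]
BᵀPA = [20.2500 -16.5000]
K = S⁻¹·BᵀPA = [1.1868 -0.9670]
A−BK = [0.2198 1.4505; -0.1868 -2.0330]
AᵀP(A−BK) = [0.9670 1.5824; 1.5824 20.0440]
P' = Q + AᵀP(A−BK) = [8.9670 -1.4176; -1.4176 22.2940]
tr(P') = 31.2610


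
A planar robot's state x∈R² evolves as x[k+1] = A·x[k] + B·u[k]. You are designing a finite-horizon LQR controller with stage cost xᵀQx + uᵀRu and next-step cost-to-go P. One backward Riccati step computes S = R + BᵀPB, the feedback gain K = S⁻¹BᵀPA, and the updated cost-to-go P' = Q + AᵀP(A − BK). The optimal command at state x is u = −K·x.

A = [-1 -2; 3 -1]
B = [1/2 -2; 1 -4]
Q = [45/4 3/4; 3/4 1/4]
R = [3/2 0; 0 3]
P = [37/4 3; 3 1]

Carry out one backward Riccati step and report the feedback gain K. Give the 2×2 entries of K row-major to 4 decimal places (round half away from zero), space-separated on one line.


-0.0021 -0.3044 0.0043 0.6088

BᵀP = [7.6250 2.5000; -30.5000 -10.0000]
S = R + BᵀPB = [3/2 0; 0 3] + [6.3125 -25.2500; -25.2500 101.0000] = [7.8125 -25.2500; -25.2500 104.0000]
BᵀPA = [-0.1250 -17.7500; 0.5000 71.0000]
K = S⁻¹·BᵀPA = [-0.0021 -0.3044; 0.0043 0.6088]
A−BK = [-0.9904 -0.6302; 3.0193 1.7395]
AᵀP(A−BK) = [0.2476 0.1576; 0.1576 1.3730]
P' = Q + AᵀP(A−BK) = [11.4976 0.9076; 0.9076 1.6230]
tr(P') = 13.1206


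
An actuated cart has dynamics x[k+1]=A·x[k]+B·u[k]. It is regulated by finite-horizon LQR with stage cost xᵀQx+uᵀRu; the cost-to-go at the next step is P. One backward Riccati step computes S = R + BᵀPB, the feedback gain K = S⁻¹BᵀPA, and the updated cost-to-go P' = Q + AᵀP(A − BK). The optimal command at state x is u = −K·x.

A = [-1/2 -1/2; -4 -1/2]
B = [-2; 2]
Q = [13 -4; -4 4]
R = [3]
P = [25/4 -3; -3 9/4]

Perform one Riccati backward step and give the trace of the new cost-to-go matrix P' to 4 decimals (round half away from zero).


BᵀP = [-18.5000 10.5000]
S = R + BᵀPB = [3] + [58.0000] = [61.0000]
BᵀPA = [-32.7500 4.0000]
K = S⁻¹·BᵀPA = [-0.5369 0.0656]
A−BK = [-1.5738 -0.3689; -2.9262 -0.6311]
AᵀP(A−BK) = [7.9795 1.4600; 1.4600 0.3627]
P' = Q + AᵀP(A−BK) = [20.9795 -2.5400; -2.5400 4.3627]
tr(P') = 25.3422

25.3422


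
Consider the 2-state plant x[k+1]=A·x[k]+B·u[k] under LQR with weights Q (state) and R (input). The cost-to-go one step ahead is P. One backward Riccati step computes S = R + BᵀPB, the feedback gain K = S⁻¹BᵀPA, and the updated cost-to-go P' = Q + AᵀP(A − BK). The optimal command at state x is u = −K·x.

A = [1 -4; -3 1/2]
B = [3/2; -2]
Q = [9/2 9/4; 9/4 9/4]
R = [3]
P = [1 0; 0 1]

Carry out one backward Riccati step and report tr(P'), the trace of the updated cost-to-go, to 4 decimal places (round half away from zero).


BᵀP = [1.5000 -2.0000]
S = R + BᵀPB = [3] + [6.2500] = [9.2500]
BᵀPA = [7.5000 -7.0000]
K = S⁻¹·BᵀPA = [0.8108 -0.7568]
A−BK = [-0.2162 -2.8649; -1.3784 -1.0135]
AᵀP(A−BK) = [3.9189 0.1757; 0.1757 10.9527]
P' = Q + AᵀP(A−BK) = [8.4189 2.4257; 2.4257 13.2027]
tr(P') = 21.6216

21.6216


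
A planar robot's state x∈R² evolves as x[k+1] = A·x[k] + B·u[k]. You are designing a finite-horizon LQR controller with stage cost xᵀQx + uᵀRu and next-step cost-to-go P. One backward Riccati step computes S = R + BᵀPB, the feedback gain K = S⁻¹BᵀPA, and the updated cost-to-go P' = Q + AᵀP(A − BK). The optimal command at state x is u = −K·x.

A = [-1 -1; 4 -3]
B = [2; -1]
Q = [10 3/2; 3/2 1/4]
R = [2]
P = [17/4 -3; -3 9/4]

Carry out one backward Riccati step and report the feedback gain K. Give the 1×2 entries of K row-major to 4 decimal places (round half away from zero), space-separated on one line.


BᵀP = [11.5000 -8.2500]
S = R + BᵀPB = [2] + [31.2500] = [33.2500]
BᵀPA = [-44.5000 13.2500]
K = S⁻¹·BᵀPA = [-1.3383 0.3985]
A−BK = [1.6767 -1.7970; 2.6617 -2.6015]
AᵀP(A−BK) = [4.6936 -2.0169; -2.0169 1.2199]
P' = Q + AᵀP(A−BK) = [14.6936 -0.5169; -0.5169 1.4699]
tr(P') = 16.1635

-1.3383 0.3985


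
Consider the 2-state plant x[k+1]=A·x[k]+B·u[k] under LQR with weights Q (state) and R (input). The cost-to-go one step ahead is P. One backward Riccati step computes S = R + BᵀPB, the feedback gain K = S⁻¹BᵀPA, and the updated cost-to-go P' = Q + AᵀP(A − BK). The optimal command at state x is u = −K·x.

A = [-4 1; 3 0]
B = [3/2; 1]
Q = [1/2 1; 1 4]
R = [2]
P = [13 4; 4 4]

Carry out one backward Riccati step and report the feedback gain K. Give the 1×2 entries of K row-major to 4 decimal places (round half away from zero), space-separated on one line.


BᵀP = [23.5000 10.0000]
S = R + BᵀPB = [2] + [45.2500] = [47.2500]
BᵀPA = [-64.0000 23.5000]
K = S⁻¹·BᵀPA = [-1.3545 0.4974]
A−BK = [-1.9683 0.2540; 4.3545 -0.4974]
AᵀP(A−BK) = [61.3122 -8.1693; -8.1693 1.3122]
P' = Q + AᵀP(A−BK) = [61.8122 -7.1693; -7.1693 5.3122]
tr(P') = 67.1243

-1.3545 0.4974


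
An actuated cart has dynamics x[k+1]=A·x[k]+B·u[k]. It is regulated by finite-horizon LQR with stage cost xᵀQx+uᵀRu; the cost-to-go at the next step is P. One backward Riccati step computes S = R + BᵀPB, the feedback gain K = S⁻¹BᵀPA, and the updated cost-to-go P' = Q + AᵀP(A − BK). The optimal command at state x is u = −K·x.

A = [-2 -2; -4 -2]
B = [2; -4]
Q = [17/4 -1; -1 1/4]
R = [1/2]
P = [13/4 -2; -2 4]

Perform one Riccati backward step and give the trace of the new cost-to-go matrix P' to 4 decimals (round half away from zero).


37.6416

BᵀP = [14.5000 -20.0000]
S = R + BᵀPB = [1/2] + [109.0000] = [109.5000]
BᵀPA = [51.0000 11.0000]
K = S⁻¹·BᵀPA = [0.4658 0.1005]
A−BK = [-2.9315 -2.2009; -2.1370 -1.5982]
AᵀP(A−BK) = [21.2466 15.8767; 15.8767 11.8950]
P' = Q + AᵀP(A−BK) = [25.4966 14.8767; 14.8767 12.1450]
tr(P') = 37.6416


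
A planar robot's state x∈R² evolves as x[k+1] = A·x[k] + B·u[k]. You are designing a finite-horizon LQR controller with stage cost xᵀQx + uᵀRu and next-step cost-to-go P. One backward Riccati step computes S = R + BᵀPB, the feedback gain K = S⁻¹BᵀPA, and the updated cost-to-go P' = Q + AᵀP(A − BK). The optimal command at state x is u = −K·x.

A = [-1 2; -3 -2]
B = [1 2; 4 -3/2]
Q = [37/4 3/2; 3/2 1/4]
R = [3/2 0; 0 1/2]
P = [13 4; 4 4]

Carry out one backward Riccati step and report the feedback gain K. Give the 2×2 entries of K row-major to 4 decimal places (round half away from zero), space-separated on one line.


-0.7767 -0.0991 -0.1134 1.0340

BᵀP = [29.0000 20.0000; 20.0000 2.0000]
S = R + BᵀPB = [3/2 0; 0 1/2] + [109.0000 28.0000; 28.0000 37.0000] = [110.5000 28.0000; 28.0000 37.5000]
BᵀPA = [-89.0000 18.0000; -26.0000 36.0000]
K = S⁻¹·BᵀPA = [-0.7767 -0.0991; -0.1134 1.0340]
A−BK = [0.0035 0.0311; -0.0633 -0.0525]
AᵀP(A−BK) = [0.9257 0.0630; 0.0630 0.5599]
P' = Q + AᵀP(A−BK) = [10.1757 1.5630; 1.5630 0.8099]
tr(P') = 10.9856


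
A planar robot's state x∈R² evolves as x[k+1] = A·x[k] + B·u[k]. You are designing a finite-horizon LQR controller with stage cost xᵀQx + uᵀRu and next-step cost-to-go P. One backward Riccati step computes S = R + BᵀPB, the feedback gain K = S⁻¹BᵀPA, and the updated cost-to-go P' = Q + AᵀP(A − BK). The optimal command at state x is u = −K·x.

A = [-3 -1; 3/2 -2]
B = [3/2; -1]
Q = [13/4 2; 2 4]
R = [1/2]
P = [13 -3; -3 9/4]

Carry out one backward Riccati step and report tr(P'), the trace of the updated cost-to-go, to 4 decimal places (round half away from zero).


BᵀP = [22.5000 -6.7500]
S = R + BᵀPB = [1/2] + [40.5000] = [41.0000]
BᵀPA = [-77.6250 -9.0000]
K = S⁻¹·BᵀPA = [-1.8933 -0.2195]
A−BK = [-0.1601 -0.6707; -0.3933 -2.2195]
AᵀP(A−BK) = [2.0957 1.7104; 1.7104 8.0244]
P' = Q + AᵀP(A−BK) = [5.3457 3.7104; 3.7104 12.0244]
tr(P') = 17.3700

17.3700


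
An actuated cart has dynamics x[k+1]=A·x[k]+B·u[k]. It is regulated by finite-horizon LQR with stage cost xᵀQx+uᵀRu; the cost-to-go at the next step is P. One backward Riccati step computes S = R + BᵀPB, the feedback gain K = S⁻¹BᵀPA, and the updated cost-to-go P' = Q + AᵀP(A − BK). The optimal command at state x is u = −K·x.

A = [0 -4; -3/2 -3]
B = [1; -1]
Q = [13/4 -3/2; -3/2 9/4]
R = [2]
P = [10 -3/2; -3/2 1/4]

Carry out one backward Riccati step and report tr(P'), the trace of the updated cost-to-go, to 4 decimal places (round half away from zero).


BᵀP = [11.5000 -1.7500]
S = R + BᵀPB = [2] + [13.2500] = [15.2500]
BᵀPA = [2.6250 -40.7500]
K = S⁻¹·BᵀPA = [0.1721 -2.6721]
A−BK = [-0.1721 -1.3279; -1.3279 -5.6721]
AᵀP(A−BK) = [0.1107 -0.8607; -0.8607 17.3607]
P' = Q + AᵀP(A−BK) = [3.3607 -2.3607; -2.3607 19.6107]
tr(P') = 22.9713

22.9713


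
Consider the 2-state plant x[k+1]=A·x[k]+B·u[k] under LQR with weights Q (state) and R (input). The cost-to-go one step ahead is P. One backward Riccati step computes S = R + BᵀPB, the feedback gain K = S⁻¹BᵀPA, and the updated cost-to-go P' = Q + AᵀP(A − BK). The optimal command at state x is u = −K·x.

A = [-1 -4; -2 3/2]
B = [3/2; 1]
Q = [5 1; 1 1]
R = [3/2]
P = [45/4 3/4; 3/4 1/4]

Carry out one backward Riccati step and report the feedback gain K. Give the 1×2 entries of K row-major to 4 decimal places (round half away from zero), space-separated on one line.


BᵀP = [17.6250 1.3750]
S = R + BᵀPB = [3/2] + [27.8125] = [29.3125]
BᵀPA = [-20.3750 -68.4375]
K = S⁻¹·BᵀPA = [-0.6951 -2.3348]
A−BK = [0.0426 -0.4979; -1.3049 3.8348]
AᵀP(A−BK) = [1.0874 1.5544; 1.5544 11.7777]
P' = Q + AᵀP(A−BK) = [6.0874 2.5544; 2.5544 12.7777]
tr(P') = 18.8651

-0.6951 -2.3348


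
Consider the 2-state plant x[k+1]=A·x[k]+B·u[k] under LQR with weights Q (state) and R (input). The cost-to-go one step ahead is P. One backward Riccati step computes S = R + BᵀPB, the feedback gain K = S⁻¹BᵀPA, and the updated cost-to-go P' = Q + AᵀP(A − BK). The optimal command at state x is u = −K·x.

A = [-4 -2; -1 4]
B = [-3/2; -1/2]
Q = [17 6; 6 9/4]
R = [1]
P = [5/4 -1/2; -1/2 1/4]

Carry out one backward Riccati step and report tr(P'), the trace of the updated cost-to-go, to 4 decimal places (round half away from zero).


30.8750

BᵀP = [-1.6250 0.6250]
S = R + BᵀPB = [1] + [2.1250] = [3.1250]
BᵀPA = [5.8750 5.7500]
K = S⁻¹·BᵀPA = [1.8800 1.8400]
A−BK = [-1.1800 0.7600; -0.0600 4.9200]
AᵀP(A−BK) = [5.2050 5.1900; 5.1900 6.4200]
P' = Q + AᵀP(A−BK) = [22.2050 11.1900; 11.1900 8.6700]
tr(P') = 30.8750


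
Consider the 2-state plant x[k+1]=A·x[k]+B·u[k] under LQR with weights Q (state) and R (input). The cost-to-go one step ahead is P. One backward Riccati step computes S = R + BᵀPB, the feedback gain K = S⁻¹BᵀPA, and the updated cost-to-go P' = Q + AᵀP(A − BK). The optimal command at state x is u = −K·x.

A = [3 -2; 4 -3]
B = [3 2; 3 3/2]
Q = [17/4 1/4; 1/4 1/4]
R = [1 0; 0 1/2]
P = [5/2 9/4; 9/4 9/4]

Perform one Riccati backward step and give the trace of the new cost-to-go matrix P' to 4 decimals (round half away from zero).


5.9161

BᵀP = [14.2500 13.5000; 8.3750 7.8750]
S = R + BᵀPB = [1 0; 0 1/2] + [83.2500 48.7500; 48.7500 28.5625] = [84.2500 48.7500; 48.7500 29.0625]
BᵀPA = [96.7500 -69.0000; 56.6250 -40.3750]
K = S⁻¹·BᵀPA = [0.7134 -0.5147; 0.7518 -0.5260]
A−BK = [-0.6436 0.5959; 0.7322 -0.6671]
AᵀP(A−BK) = [0.9127 -0.6749; -0.6749 0.5034]
P' = Q + AᵀP(A−BK) = [5.1627 -0.4249; -0.4249 0.7534]
tr(P') = 5.9161


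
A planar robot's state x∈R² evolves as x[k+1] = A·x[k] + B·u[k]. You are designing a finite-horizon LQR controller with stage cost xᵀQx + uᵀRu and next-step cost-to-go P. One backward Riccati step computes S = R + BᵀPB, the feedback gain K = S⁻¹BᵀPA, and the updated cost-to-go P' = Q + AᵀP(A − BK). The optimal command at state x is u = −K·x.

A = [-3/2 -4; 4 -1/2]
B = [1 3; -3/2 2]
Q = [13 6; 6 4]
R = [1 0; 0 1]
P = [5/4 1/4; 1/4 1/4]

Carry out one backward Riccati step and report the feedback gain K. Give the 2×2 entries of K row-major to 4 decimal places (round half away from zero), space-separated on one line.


-0.9395 -0.5022 0.0527 -1.0112

BᵀP = [0.8750 -0.1250; 4.2500 1.2500]
S = R + BᵀPB = [1 0; 0 1] + [1.0625 2.3750; 2.3750 15.2500] = [2.0625 2.3750; 2.3750 16.2500]
BᵀPA = [-1.8125 -3.4375; -1.3750 -17.6250]
K = S⁻¹·BᵀPA = [-0.9395 -0.5022; 0.0527 -1.0112]
A−BK = [-0.7186 -0.4641; 2.4854 0.7691]
AᵀP(A−BK) = [2.1822 0.8868; 0.8868 1.5135]
P' = Q + AᵀP(A−BK) = [15.1822 6.8868; 6.8868 5.5135]
tr(P') = 20.6956


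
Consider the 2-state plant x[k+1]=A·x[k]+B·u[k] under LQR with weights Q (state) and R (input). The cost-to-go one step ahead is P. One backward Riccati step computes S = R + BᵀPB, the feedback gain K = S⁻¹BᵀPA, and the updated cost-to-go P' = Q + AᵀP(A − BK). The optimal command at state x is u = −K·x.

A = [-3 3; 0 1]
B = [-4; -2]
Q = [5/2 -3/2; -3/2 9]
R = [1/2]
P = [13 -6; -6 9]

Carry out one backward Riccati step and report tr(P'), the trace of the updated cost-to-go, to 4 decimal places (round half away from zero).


34.0152

BᵀP = [-40.0000 6.0000]
S = R + BᵀPB = [1/2] + [148.0000] = [148.5000]
BᵀPA = [120.0000 -114.0000]
K = S⁻¹·BᵀPA = [0.8081 -0.7677]
A−BK = [0.2323 -0.0707; 1.6162 -0.5354]
AᵀP(A−BK) = [20.0303 -6.8788; -6.8788 2.4848]
P' = Q + AᵀP(A−BK) = [22.5303 -8.3788; -8.3788 11.4848]
tr(P') = 34.0152


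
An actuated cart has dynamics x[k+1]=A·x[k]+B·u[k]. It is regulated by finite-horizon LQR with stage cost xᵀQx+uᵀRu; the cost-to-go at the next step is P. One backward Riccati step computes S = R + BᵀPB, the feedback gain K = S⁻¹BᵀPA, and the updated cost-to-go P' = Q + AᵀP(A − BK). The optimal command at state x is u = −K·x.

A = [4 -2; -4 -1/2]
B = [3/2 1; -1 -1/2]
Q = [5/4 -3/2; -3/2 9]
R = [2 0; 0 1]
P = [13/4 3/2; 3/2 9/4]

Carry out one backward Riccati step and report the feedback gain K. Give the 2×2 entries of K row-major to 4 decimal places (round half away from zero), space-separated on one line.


BᵀP = [3.3750 0.0000; 2.5000 0.3750]
S = R + BᵀPB = [2 0; 0 1] + [5.0625 3.3750; 3.3750 2.3125] = [7.0625 3.3750; 3.3750 3.3125]
BᵀPA = [13.5000 -6.7500; 8.5000 -5.1875]
K = S⁻¹·BᵀPA = [1.3355 -0.4042; 1.2053 -1.1542]
A−BK = [0.7914 -0.2395; -2.0618 -1.4813]
AᵀP(A−BK) = [11.7253 2.7673; 2.7673 7.8467]
P' = Q + AᵀP(A−BK) = [12.9753 1.2673; 1.2673 16.8467]
tr(P') = 29.8221

1.3355 -0.4042 1.2053 -1.1542


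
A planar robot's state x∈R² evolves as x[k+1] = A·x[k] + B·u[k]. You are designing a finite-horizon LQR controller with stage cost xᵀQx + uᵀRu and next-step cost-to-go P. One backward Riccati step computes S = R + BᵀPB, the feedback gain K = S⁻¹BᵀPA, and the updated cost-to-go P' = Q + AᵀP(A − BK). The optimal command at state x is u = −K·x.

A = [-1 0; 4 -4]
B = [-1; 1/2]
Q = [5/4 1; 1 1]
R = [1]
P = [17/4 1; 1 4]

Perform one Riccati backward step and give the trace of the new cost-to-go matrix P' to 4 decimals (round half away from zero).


BᵀP = [-3.7500 1.0000]
S = R + BᵀPB = [1] + [4.2500] = [5.2500]
BᵀPA = [7.7500 -4.0000]
K = S⁻¹·BᵀPA = [1.4762 -0.7619]
A−BK = [0.4762 -0.7619; 3.2619 -3.6190]
AᵀP(A−BK) = [48.8095 -54.0952; -54.0952 60.9524]
P' = Q + AᵀP(A−BK) = [50.0595 -53.0952; -53.0952 61.9524]
tr(P') = 112.0119

112.0119


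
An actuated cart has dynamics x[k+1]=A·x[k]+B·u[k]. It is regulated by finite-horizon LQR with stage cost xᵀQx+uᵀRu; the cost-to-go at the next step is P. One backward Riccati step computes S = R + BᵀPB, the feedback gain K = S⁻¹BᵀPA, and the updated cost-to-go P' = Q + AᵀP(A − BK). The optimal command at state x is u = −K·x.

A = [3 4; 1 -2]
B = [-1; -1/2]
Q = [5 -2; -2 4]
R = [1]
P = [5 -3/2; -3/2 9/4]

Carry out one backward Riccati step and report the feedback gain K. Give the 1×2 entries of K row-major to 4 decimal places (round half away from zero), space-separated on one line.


-2.4444 -3.5062

BᵀP = [-4.2500 0.3750]
S = R + BᵀPB = [1] + [4.0625] = [5.0625]
BᵀPA = [-12.3750 -17.7500]
K = S⁻¹·BᵀPA = [-2.4444 -3.5062]
A−BK = [0.5556 0.4938; -0.2222 -3.7531]
AᵀP(A−BK) = [8.0000 15.1111; 15.1111 50.7654]
P' = Q + AᵀP(A−BK) = [13.0000 13.1111; 13.1111 54.7654]
tr(P') = 67.7654


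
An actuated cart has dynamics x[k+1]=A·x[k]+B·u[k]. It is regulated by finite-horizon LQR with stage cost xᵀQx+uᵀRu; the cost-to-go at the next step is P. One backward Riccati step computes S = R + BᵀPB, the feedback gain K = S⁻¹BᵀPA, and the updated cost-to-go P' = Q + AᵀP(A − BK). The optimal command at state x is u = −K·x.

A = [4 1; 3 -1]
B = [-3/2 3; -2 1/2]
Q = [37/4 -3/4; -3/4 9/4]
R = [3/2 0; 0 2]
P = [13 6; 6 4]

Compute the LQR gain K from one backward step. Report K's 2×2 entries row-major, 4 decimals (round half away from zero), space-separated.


-1.1622 0.3270 0.7847 0.4035

BᵀP = [-31.5000 -17.0000; 42.0000 20.0000]
S = R + BᵀPB = [3/2 0; 0 2] + [81.2500 -103.0000; -103.0000 136.0000] = [82.7500 -103.0000; -103.0000 138.0000]
BᵀPA = [-177.0000 -14.5000; 228.0000 22.0000]
K = S⁻¹·BᵀPA = [-1.1622 0.3270; 0.7847 0.4035]
A−BK = [-0.0975 0.2801; 0.2832 -0.5478]
AᵀP(A−BK) = [3.3708 -0.1160; -0.1160 0.8649]
P' = Q + AᵀP(A−BK) = [12.6208 -0.8660; -0.8660 3.1149]
tr(P') = 15.7357


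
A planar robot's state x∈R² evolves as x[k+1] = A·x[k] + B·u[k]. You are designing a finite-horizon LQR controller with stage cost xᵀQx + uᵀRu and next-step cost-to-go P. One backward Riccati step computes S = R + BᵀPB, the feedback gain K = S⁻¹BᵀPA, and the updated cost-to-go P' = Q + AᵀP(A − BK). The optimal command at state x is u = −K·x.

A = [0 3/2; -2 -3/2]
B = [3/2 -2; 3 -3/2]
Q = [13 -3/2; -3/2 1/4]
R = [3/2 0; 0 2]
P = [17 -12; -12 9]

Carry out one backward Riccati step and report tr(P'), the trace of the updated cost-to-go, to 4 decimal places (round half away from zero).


BᵀP = [-10.5000 9.0000; -16.0000 10.5000]
S = R + BᵀPB = [3/2 0; 0 2] + [11.2500 7.5000; 7.5000 16.2500] = [12.7500 7.5000; 7.5000 18.2500]
BᵀPA = [-18.0000 -29.2500; -21.0000 -39.7500]
K = S⁻¹·BᵀPA = [-0.9692 -1.3358; -0.7524 -1.6291]
A−BK = [-0.0510 0.2455; -0.2210 0.0638]
AᵀP(A−BK) = [2.7545 4.7439; 4.7439 8.6700]
P' = Q + AᵀP(A−BK) = [15.7545 3.2439; 3.2439 8.9200]
tr(P') = 24.6745

24.6745


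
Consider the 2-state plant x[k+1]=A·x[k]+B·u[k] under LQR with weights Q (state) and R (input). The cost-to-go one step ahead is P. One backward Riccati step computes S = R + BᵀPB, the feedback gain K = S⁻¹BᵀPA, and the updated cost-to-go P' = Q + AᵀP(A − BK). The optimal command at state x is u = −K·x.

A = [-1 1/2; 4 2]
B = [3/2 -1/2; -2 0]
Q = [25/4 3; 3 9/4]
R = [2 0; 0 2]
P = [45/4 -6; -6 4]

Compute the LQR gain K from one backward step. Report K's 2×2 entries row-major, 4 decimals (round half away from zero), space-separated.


-1.2222 -0.2778 -0.0043 -0.1710

BᵀP = [28.8750 -17.0000; -5.6250 3.0000]
S = R + BᵀPB = [2 0; 0 2] + [77.3125 -14.4375; -14.4375 2.8125] = [79.3125 -14.4375; -14.4375 4.8125]
BᵀPA = [-96.8750 -19.5625; 17.6250 3.1875]
K = S⁻¹·BᵀPA = [-1.2222 -0.2778; -0.0043 -0.1710]
A−BK = [0.8312 0.8312; 1.5556 1.4444]
AᵀP(A−BK) = [4.9235 2.4791; 2.4791 1.9235]
P' = Q + AᵀP(A−BK) = [11.1735 5.4791; 5.4791 4.1735]
tr(P') = 15.3470


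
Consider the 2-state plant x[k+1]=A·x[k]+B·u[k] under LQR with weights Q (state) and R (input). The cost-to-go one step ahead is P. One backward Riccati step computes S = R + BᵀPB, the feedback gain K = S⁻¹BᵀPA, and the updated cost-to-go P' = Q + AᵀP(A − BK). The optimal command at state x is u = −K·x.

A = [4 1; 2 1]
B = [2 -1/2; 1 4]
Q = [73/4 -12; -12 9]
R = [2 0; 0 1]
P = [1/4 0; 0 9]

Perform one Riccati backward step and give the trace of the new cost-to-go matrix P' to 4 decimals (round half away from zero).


30.4754

BᵀP = [0.5000 9.0000; -0.1250 36.0000]
S = R + BᵀPB = [2 0; 0 1] + [10.0000 35.7500; 35.7500 144.0625] = [12.0000 35.7500; 35.7500 145.0625]
BᵀPA = [20.0000 9.5000; 71.5000 35.8750]
K = S⁻¹·BᵀPA = [0.7459 0.2065; 0.3091 0.1964]
A−BK = [2.6627 0.6851; 0.0178 0.0078]
AᵀP(A−BK) = [2.9837 0.8262; 0.8262 0.2418]
P' = Q + AᵀP(A−BK) = [21.2337 -11.1738; -11.1738 9.2418]
tr(P') = 30.4754


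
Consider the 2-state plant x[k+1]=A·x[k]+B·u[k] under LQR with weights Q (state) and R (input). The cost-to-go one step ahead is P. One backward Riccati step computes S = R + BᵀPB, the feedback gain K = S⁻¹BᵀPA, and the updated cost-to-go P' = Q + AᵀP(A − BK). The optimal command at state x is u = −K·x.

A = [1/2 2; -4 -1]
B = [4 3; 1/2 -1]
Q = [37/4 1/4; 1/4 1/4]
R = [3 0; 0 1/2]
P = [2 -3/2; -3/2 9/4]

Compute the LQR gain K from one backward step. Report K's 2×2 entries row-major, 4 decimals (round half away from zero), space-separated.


-0.7664 -0.0158 1.7195 0.7452

BᵀP = [7.2500 -4.8750; 7.5000 -6.7500]
S = R + BᵀPB = [3 0; 0 1/2] + [26.5625 26.6250; 26.6250 29.2500] = [29.5625 26.6250; 26.6250 29.7500]
BᵀPA = [23.1250 19.3750; 30.7500 21.7500]
K = S⁻¹·BᵀPA = [-0.7664 -0.0158; 1.7195 0.7452]
A−BK = [-1.5929 -0.1726; -1.8972 -0.2469]
AᵀP(A−BK) = [7.3479 1.1997; 1.1997 0.3473]
P' = Q + AᵀP(A−BK) = [16.5979 1.4497; 1.4497 0.5973]
tr(P') = 17.1952


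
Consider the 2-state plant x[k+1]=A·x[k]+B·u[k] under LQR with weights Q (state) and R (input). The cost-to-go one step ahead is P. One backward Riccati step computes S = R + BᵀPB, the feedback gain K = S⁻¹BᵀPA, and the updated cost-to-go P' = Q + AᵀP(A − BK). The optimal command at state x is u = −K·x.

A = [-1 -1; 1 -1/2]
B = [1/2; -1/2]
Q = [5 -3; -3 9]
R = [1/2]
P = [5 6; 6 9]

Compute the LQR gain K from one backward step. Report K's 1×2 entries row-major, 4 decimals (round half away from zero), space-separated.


-1.0000 1.2500

BᵀP = [-0.5000 -1.5000]
S = R + BᵀPB = [1/2] + [0.5000] = [1.0000]
BᵀPA = [-1.0000 1.2500]
K = S⁻¹·BᵀPA = [-1.0000 1.2500]
A−BK = [-0.5000 -1.6250; 0.5000 0.1250]
AᵀP(A−BK) = [1.0000 -1.2500; -1.2500 11.6875]
P' = Q + AᵀP(A−BK) = [6.0000 -4.2500; -4.2500 20.6875]
tr(P') = 26.6875


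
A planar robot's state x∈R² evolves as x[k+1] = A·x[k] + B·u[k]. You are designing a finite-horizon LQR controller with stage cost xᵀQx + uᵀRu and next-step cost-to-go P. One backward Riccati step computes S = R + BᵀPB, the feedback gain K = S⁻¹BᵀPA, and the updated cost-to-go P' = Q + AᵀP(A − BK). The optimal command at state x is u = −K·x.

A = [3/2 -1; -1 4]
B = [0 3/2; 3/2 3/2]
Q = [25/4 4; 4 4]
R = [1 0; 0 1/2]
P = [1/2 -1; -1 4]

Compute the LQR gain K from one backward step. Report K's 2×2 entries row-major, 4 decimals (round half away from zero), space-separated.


BᵀP = [-1.5000 6.0000; -0.7500 4.5000]
S = R + BᵀPB = [1 0; 0 1/2] + [9.0000 6.7500; 6.7500 5.6250] = [10.0000 6.7500; 6.7500 6.1250]
BᵀPA = [-8.2500 25.5000; -5.6250 18.7500]
K = S⁻¹·BᵀPA = [-0.8008 1.8884; -0.0359 0.9801]
A−BK = [1.5538 -2.4701; 0.2550 -0.3028]
AᵀP(A−BK) = [1.3167 -2.6574; -2.6574 5.9681]
P' = Q + AᵀP(A−BK) = [7.5667 1.3426; 1.3426 9.9681]
tr(P') = 17.5349

-0.8008 1.8884 -0.0359 0.9801
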